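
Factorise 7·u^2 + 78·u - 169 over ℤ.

(7·u - 13)·(u + 13)

Need a pair with product 7·(-169) = -1183 and sum 78: that's 91 and -13.
Split the middle term: 7·u^2 + 91·u - 13·u - 169 = 7·u·(u + 13) - 13·(u + 13).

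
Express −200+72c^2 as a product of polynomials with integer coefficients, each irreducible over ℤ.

8(3c+5)(3c−5)

Pull out the common factor 8; 9c^2−25 is a difference of squares.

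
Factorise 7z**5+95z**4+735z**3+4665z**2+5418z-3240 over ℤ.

By the rational root theorem, z = -2 is a root, giving the factor (z+2) and quotient 7z**4+81z**3+573z**2+3519z-1620.
Then z = 3/7 is a root, so (7z-3) is a factor; dividing leaves z**3+12z**2+87z+540.
Next, z = -9 is a root, so (z+9) is a factor; dividing leaves z**2+3z+60.
The quadratic z**2+3z+60 has discriminant -231 < 0 and is irreducible over ℤ.

(7z-3)(z+2)(z+9)(z**2+3z+60)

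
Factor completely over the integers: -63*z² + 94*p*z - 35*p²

Group: -5*p*(7*p - 9*z) + 7*z*(7*p - 9*z); both groups contain (7*p - 9*z).

-(5*p - 7*z)*(7*p - 9*z)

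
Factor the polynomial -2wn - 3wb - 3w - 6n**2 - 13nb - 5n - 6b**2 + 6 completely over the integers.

Group: -2n(w + 3n + 2b - 2) + (-3b - 3)(w + 3n + 2b - 2); both groups contain (w + 3n + 2b - 2).

-(w + 3n + 2b - 2)(2n + 3b + 3)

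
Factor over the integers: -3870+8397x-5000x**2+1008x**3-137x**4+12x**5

(3x-5)(4x-3)(x-6)(x**2-3x+43)

Testing divisors of the constant over divisors of the leading coefficient, x = 6 is a root, so (x-6) divides it; the quotient is 12x**4-65x**3+618x**2-1292x+645.
Next, x = 3/4 is a root, so (4x-3) divides it; the quotient is 3x**3-14x**2+144x-215.
Next, x = 5/3 is a root, so (3x-5) is a factor; dividing leaves x**2-3x+43.
The quadratic x**2-3x+43 has discriminant -163 < 0 and is irreducible over ℤ.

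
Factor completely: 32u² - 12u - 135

Need a pair with product 32·(-135) = -4320 and sum -12: that's -72 and 60.
Split the middle term: 32u² - 72u + 60u - 135 = 8u(4u - 9) + 15(4u - 9).

(4u - 9)(8u + 15)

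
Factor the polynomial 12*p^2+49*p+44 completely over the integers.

Need a pair with product 12·44 = 528 and sum 49: that's 16 and 33.
Split the middle term: 12*p^2+16*p + 33*p+44 = 4*p*(3*p+4) + 11*(3*p+4).

(3*p+4)*(4*p+11)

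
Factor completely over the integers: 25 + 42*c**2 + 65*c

Need a pair with product 42·25 = 1050 and sum 65: that's 30 and 35.
Split the middle term: 42*c**2 + 30*c + 35*c + 25 = 6*c*(7*c + 5) + 5*(7*c + 5).

(6*c + 5)*(7*c + 5)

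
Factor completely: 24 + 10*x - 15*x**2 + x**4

(x + 1)*(x + 4)*(x - 2)*(x - 3)

Testing divisors of the constant over divisors of the leading coefficient, x = -4 is a root, so (x + 4) divides it; the quotient is x**3 - 4*x**2 + x + 6.
Continuing, x = 2 is a root, giving the factor (x - 2) and quotient x**2 - 2*x - 3.
The remaining quadratic factors as (x - 3)(x + 1).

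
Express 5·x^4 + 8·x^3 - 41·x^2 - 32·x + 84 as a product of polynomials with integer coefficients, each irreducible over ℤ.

(5·x - 7)·(x + 2)·(x + 3)·(x - 2)

Trying the rational-root candidates, x = 7/5 is a root, so (5·x - 7) is a factor; dividing leaves x^3 + 3·x^2 - 4·x - 12.
Continuing, x = -3 is a root, so (x + 3) divides it; the quotient is x^2 - 4.
The remaining quadratic factors as (x + 2)(x - 2).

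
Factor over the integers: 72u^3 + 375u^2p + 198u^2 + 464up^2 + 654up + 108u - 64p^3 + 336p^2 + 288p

(8u - p + 6)(3u + 8p)(3u + 8p + 6)

Group: 3u(24u^2 + 61up + 66u - 8p^2 + 42p + 36) + 8p(24u^2 + 61up + 66u - 8p^2 + 42p + 36); both groups contain (24u^2 + 61up + 66u - 8p^2 + 42p + 36), so (3u + 8p) is a factor with cofactor 24u^2 + 61up + 66u - 8p^2 + 42p + 36.
The cofactor groups again: 24u^2 + 61up + 66u - 8p^2 + 42p + 36 = 8u(3u + 8p + 6) + (-p + 6)(3u + 8p + 6); both groups contain (3u + 8p + 6), giving (8u - p + 6)(3u + 8p + 6).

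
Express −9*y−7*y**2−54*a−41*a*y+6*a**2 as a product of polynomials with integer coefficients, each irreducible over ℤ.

Group: 6*a*(a−7*y−9) + y*(a−7*y−9); both groups contain (a−7*y−9).

(6*a+y)*(a−7*y−9)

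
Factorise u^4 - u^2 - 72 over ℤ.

Substitute w = u^2 to get a quadratic in w, then factor.
u^2 + 8 is irreducible over ℤ (always positive, so no real roots).
u^2 - 9 is a difference of squares.

(u + 3)(u - 3)(u^2 + 8)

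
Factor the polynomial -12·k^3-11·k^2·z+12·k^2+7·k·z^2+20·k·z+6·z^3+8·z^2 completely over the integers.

-(3·k+2·z)·(4·k-3·z-4)·(k+z)

Group: k·(-12·k^2+k·z+12·k+6·z^2+8·z) + z·(-12·k^2+k·z+12·k+6·z^2+8·z); both groups contain (-12·k^2+k·z+12·k+6·z^2+8·z), so (k+z) is a factor with cofactor -12·k^2+k·z+12·k+6·z^2+8·z.
The cofactor groups again: -12·k^2+k·z+12·k+6·z^2+8·z = -4·k·(3·k+2·z) + (3·z+4)·(3·k+2·z); both groups contain (3·k+2·z), giving -(4·k-3·z-4)·(3·k+2·z).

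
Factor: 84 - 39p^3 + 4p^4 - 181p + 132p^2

By the rational root theorem, p = 7/4 is a root, giving the factor (4p - 7) and quotient p^3 - 8p^2 + 19p - 12.
Next, p = 4 is a root, giving the factor (p - 4) and quotient p^2 - 4p + 3.
The remaining quadratic factors as (p - 3)(p - 1).

(4p - 7)(p - 1)(p - 3)(p - 4)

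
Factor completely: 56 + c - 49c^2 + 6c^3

(6c - 7)(c + 1)(c - 8)

Trying the rational-root candidates, c = -1 is a root, so (c + 1) divides it; the quotient is 6c^2 - 55c + 56.
The remaining quadratic factors as (6c - 7)(c - 8).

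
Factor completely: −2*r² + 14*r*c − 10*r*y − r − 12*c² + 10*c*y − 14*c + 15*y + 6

−(2*r − 2*c − 3)*(r − 6*c + 5*y + 2)

Group: −r*(2*r − 2*c − 3) + (6*c − 5*y − 2)*(2*r − 2*c − 3); both groups contain (2*r − 2*c − 3).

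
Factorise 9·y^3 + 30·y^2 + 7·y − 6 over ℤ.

Trying the rational-root candidates, y = 1/3 is a root, so (3·y − 1) is a factor; dividing leaves 3·y^2 + 11·y + 6.
The remaining quadratic factors as (y + 3)(3·y + 2).

(3·y + 2)·(3·y − 1)·(y + 3)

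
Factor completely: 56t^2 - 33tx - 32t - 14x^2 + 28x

(7t + 2x - 4)(8t - 7x)

Group: 8t(7t + 2x - 4) - 7x(7t + 2x - 4); both groups contain (7t + 2x - 4).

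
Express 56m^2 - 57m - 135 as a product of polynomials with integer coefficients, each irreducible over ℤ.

(7m - 15)(8m + 9)

Need a pair with product 56·(-135) = -7560 and sum -57: that's 63 and -120.
Split the middle term: 56m^2 + 63m - 120m - 135 = 7m(8m + 9) - 15(8m + 9).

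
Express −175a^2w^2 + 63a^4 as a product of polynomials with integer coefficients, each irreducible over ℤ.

7a^2(3a + 5w)(3a − 5w)

Every term has a factor of 7a^2. Then 9a^2 − 25w^2 = (3a)² − (5w)².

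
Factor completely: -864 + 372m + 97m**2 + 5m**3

(5m - 8)(m + 12)(m + 9)

Among the possible rational roots, m = -9 is a root, so (m + 9) is a factor; dividing leaves 5m**2 + 52m - 96.
The remaining quadratic factors as (5m - 8)(m + 12).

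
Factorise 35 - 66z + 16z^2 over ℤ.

Need a pair with product 16·35 = 560 and sum -66: that's -10 and -56.
Split the middle term: 16z^2 - 10z - 56z + 35 = 2z(8z - 5) - 7(8z - 5).

(2z - 7)(8z - 5)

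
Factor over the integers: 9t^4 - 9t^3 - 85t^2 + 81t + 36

(3t + 1)(3t - 4)(t + 3)(t - 3)

By the rational root theorem, t = 3 is a root, so (t - 3) divides it; the quotient is 9t^3 + 18t^2 - 31t - 12.
Continuing, t = -3 is a root, so (t + 3) divides it; the quotient is 9t^2 - 9t - 4.
The remaining quadratic factors as (3t - 4)(3t + 1).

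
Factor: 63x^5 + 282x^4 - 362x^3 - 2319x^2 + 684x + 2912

(3x - 4)(3x - 7)(7x + 8)(x^2 + 7x + 13)

By the rational root theorem, x = 7/3 is a root, giving the factor (3x - 7) and quotient 21x^4 + 143x^3 + 213x^2 - 276x - 416.
Then x = -8/7 is a root, so (7x + 8) divides it; the quotient is 3x^3 + 17x^2 + 11x - 52.
Next, x = 4/3 is a root, so (3x - 4) divides it; the quotient is x^2 + 7x + 13.
The quadratic x^2 + 7x + 13 has discriminant -3 < 0 and is irreducible over ℤ.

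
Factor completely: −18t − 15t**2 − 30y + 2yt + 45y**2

Group: 9y(5y + 3t) + (−5t − 6)(5y + 3t); both groups contain (5y + 3t).

(9y − 5t − 6)(5y + 3t)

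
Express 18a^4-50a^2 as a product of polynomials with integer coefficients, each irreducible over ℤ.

Pull out the common factor 2a^2; 9a^2-25 is a difference of squares.

2a^2(3a+5)(3a-5)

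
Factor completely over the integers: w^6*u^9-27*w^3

w^3*(w*u^3-3)*(w^2*u^6+3*w*u^3+9)

Every term has a factor of w^3; factoring it out leaves w^3*u^9-27.
Recognize a difference of cubes with the parts w*u^3 and 3.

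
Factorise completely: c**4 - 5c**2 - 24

Substitute u = c**2 to get a quadratic in u, then factor.
c**2 + 3 is irreducible over ℤ (always positive, so no real roots).
c**2 - 8 is irreducible over ℤ (8 is not a perfect square).

(c**2 + 3)(c**2 - 8)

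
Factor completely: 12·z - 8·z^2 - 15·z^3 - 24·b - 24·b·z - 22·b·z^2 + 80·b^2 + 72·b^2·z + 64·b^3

(2·b - z)·(4·b + 5·z + 6)·(8·b + 3·z - 2)

Group: 4·b·(16·b^2 - 2·b·z - 4·b - 3·z^2 + 2·z) + (5·z + 6)·(16·b^2 - 2·b·z - 4·b - 3·z^2 + 2·z); both groups contain (16·b^2 - 2·b·z - 4·b - 3·z^2 + 2·z), so (4·b + 5·z + 6) is a factor with cofactor 16·b^2 - 2·b·z - 4·b - 3·z^2 + 2·z.
The cofactor groups again: 16·b^2 - 2·b·z - 4·b - 3·z^2 + 2·z = 8·b·(2·b - z) + (3·z - 2)·(2·b - z); both groups contain (2·b - z), giving (8·b + 3·z - 2)·(2·b - z).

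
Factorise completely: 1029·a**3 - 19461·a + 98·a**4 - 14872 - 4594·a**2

Testing divisors of the constant over divisors of the leading coefficient, a = -13/7 is a root, so (7·a + 13) is a factor; dividing leaves 14·a**3 + 121·a**2 - 881·a - 1144.
Then a = -8/7 is a root, so (7·a + 8) divides it; the quotient is 2·a**2 + 15·a - 143.
The remaining quadratic factors as (2·a - 11)(a + 13).

(2·a - 11)·(7·a + 13)·(7·a + 8)·(a + 13)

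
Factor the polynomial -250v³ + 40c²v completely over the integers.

Factor out 10v, leaving 4c² - 25v², which is a difference of two squares.

10v(2c + 5v)(2c - 5v)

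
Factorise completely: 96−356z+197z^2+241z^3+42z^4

(2z−1)(3z+8)(7z−3)(z+4)

Trying the rational-root candidates, z = 3/7 is a root, so (7z−3) is a factor; dividing leaves 6z^3+37z^2+44z−32.
Continuing, z = 1/2 is a root, giving the factor (2z−1) and quotient 3z^2+20z+32.
The remaining quadratic factors as (z+4)(3z+8).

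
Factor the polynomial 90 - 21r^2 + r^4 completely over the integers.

Substitute u = r^2 to get a quadratic in u, then factor.
r^2 - 15 is irreducible over ℤ (15 is not a perfect square).
r^2 - 6 is irreducible over ℤ (6 is not a perfect square).

(r^2 - 15)(r^2 - 6)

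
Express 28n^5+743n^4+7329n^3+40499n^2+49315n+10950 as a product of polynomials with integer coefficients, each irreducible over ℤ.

(4n+5)(7n+2)(n+15)(n^2+10n+73)

Among the possible rational roots, n = -2/7 is a root, so (7n+2) is a factor; dividing leaves 4n^4+105n^3+1017n^2+5495n+5475.
Then n = -15 is a root, giving the factor (n+15) and quotient 4n^3+45n^2+342n+365.
Next, n = -5/4 is a root, so (4n+5) divides it; the quotient is n^2+10n+73.
The quadratic n^2+10n+73 has discriminant -192 < 0 and is irreducible over ℤ.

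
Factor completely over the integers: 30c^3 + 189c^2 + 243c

3c(2c + 9)(5c + 9)

Pull out the common factor 3c, then factor the remaining trinomial.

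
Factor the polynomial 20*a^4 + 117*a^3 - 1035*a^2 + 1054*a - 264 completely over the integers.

By the rational root theorem, a = 4 is a root, so (a - 4) is a factor; dividing leaves 20*a^3 + 197*a^2 - 247*a + 66.
Then a = 3/4 is a root, so (4*a - 3) divides it; the quotient is 5*a^2 + 53*a - 22.
The remaining quadratic factors as (5*a - 2)(a + 11).

(4*a - 3)*(5*a - 2)*(a + 11)*(a - 4)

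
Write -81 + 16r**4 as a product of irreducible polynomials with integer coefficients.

(2r)⁴ − (3)⁴ = ((2r)² − (3)²)((2r)² + (3)²); the first factor splits again, the second (4r**2 + 9) is irreducible.

(2r + 3)(2r - 3)(4r**2 + 9)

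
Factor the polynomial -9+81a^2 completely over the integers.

9(3a+1)(3a-1)

Pull out the common factor 9; 9a^2-1 is a difference of squares.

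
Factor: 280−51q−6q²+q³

By the rational root theorem, q = 5 is a root, so (q−5) is a factor; dividing leaves q²−q−56.
The remaining quadratic factors as (q−8)(q+7).

(q+7)(q−5)(q−8)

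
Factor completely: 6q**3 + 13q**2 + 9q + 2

Among the possible rational roots, q = −1 is a root, so (q + 1) divides it; the quotient is 6q**2 + 7q + 2.
The remaining quadratic factors as (2q + 1)(3q + 2).

(2q + 1)(3q + 2)(q + 1)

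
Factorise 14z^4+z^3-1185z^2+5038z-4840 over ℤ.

Among the possible rational roots, z = 11/2 is a root, giving the factor (2z-11) and quotient 7z^3+39z^2-378z+440.
Then z = -11 is a root, so (z+11) divides it; the quotient is 7z^2-38z+40.
The remaining quadratic factors as (z-4)(7z-10).

(2z-11)(7z-10)(z+11)(z-4)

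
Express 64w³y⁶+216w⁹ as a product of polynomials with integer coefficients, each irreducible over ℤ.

Factor out 8w³ first: what remains is 27w⁶+8y⁶.
Recognize a sum of cubes with the parts 3w² and 2y².

8w³(3w²+2y²)(9w⁴-6w²y²+4y⁴)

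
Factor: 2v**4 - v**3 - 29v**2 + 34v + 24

Trying the rational-root candidates, v = -4 is a root, so (v + 4) divides it; the quotient is 2v**3 - 9v**2 + 7v + 6.
Continuing, v = -1/2 is a root, giving the factor (2v + 1) and quotient v**2 - 5v + 6.
The remaining quadratic factors as (v - 3)(v - 2).

(2v + 1)(v + 4)(v - 2)(v - 3)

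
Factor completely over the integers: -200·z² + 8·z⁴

8·z²·(z + 5)·(z - 5)

Pull out the common factor 8·z²; z² - 25 is a difference of squares.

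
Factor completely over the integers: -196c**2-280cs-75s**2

-(14c+15s)(14c+5s)

Group: -14c(14c+15s) - 5s(14c+15s); both groups contain (14c+15s).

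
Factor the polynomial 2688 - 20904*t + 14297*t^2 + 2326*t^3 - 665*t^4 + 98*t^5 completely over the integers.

Trying the rational-root candidates, t = 1/7 is a root, so (7*t - 1) is a factor; dividing leaves 14*t^4 - 93*t^3 + 319*t^2 + 2088*t - 2688.
Then t = 8/7 is a root, so (7*t - 8) divides it; the quotient is 2*t^3 - 11*t^2 + 33*t + 336.
Next, t = -7/2 is a root, so (2*t + 7) divides it; the quotient is t^2 - 9*t + 48.
The quadratic t^2 - 9*t + 48 has discriminant -111 < 0 and is irreducible over ℤ.

(2*t + 7)*(7*t - 1)*(7*t - 8)*(t^2 - 9*t + 48)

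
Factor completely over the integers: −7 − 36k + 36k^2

Need a pair with product 36·(−7) = −252 and sum −36: that's 6 and −42.
Split the middle term: 36k^2 + 6k − 42k − 7 = 6k(6k + 1) − 7(6k + 1).

(6k + 1)(6k − 7)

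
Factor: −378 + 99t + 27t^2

9(3t − 7)(t + 6)

Pull out the common factor 9, then factor the remaining trinomial.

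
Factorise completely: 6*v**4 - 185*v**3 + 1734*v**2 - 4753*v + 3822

By the rational root theorem, v = 14 is a root, so (v - 14) divides it; the quotient is 6*v**3 - 101*v**2 + 320*v - 273.
Next, v = 7/3 is a root, so (3*v - 7) is a factor; dividing leaves 2*v**2 - 29*v + 39.
The remaining quadratic factors as (v - 13)(2*v - 3).

(2*v - 3)*(3*v - 7)*(v - 13)*(v - 14)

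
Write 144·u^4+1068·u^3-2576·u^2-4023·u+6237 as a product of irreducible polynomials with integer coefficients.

By the rational root theorem, u = -11/6 is a root, so (6·u+11) is a factor; dividing leaves 24·u^3+134·u^2-675·u+567.
Then u = -9 is a root, so (u+9) divides it; the quotient is 24·u^2-82·u+63.
The remaining quadratic factors as (6·u-7)(4·u-9).

(4·u-9)·(6·u+11)·(6·u-7)·(u+9)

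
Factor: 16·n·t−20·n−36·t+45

(4·n−9)·(4·t−5)

Group as (16·n·t−20·n) + (−36·t+45) = 4·n·(4·t−5) − 9·(4·t−5).
Both groups share the factor (4·t−5).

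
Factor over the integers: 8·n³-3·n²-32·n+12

(8·n-3)·(n+2)·(n-2)

Group as (8·n³-32·n) + (-3·n²+12) = 8·n·(n²-4) - 3·(n²-4).
Both groups share the factor (n²-4).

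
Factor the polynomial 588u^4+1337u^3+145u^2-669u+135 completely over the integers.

(3u+5)(4u-1)(7u+9)(7u-3)

By the rational root theorem, u = 3/7 is a root, so (7u-3) is a factor; dividing leaves 84u^3+227u^2+118u-45.
Then u = -9/7 is a root, so (7u+9) divides it; the quotient is 12u^2+17u-5.
The remaining quadratic factors as (4u-1)(3u+5).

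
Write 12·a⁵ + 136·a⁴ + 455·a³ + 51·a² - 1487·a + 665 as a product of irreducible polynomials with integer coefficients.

By the rational root theorem, a = -5 is a root, so (a + 5) divides it; the quotient is 12·a⁴ + 76·a³ + 75·a² - 324·a + 133.
Then a = 7/6 is a root, giving the factor (6·a - 7) and quotient 2·a³ + 15·a² + 30·a - 19.
Next, a = 1/2 is a root, so (2·a - 1) divides it; the quotient is a² + 8·a + 19.
The quadratic a² + 8·a + 19 has discriminant -12 < 0 and is irreducible over ℤ.

(2·a - 1)·(6·a - 7)·(a + 5)·(a² + 8·a + 19)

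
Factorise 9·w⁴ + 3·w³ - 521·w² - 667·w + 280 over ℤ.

By the rational root theorem, w = 8 is a root, giving the factor (w - 8) and quotient 9·w³ + 75·w² + 79·w - 35.
Continuing, w = -5/3 is a root, giving the factor (3·w + 5) and quotient 3·w² + 20·w - 7.
The remaining quadratic factors as (3·w - 1)(w + 7).

(3·w + 5)·(3·w - 1)·(w + 7)·(w - 8)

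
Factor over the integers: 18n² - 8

2(3n + 2)(3n - 2)

Every term has a factor of 2. Then 9n² - 4 = (3n)² − (2)².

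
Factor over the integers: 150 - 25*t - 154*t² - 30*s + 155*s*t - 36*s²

-(4*s - 11*t + 10)*(9*s - 14*t - 15)

Group: -9*s*(4*s - 11*t + 10) + (14*t + 15)*(4*s - 11*t + 10); both groups contain (4*s - 11*t + 10).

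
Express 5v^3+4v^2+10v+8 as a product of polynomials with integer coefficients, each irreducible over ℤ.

Group as (5v^3+10v) + (4v^2+8) = 5v(v^2+2) + 4(v^2+2).
Both groups share the factor (v^2+2).

(5v+4)(v^2+2)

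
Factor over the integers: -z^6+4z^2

Every term has a factor of z^2; factoring it out leaves -z^4+4.
Recognize a difference of squares with the parts 2 and z^2.

-z^2(z^2+2)(z^2-2)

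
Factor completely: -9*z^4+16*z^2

-z^2*(3*z+4)*(3*z-4)

Pull out the common factor z^2, leaving -9*z^2+16.
Recognize a difference of squares with the parts 4 and 3*z.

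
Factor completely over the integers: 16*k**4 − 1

(2*k + 1)*(2*k − 1)*(4*k**2 + 1)

Difference of squares twice: with A = 2*k and B = 1, A⁴ − B⁴ = (A² − B²)(A² + B²), and A² − B² factors again.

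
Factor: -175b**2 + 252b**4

Factor out 7b**2, leaving 36b**2 - 25, which is a difference of two squares.

7b**2(6b + 5)(6b - 5)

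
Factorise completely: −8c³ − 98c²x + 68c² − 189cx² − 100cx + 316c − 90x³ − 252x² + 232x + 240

−(2c + 3x + 2)(4c + 3x + 10)(c + 10x − 12)

Group: 4c(−2c² − 23cx + 22c − 30x² + 16x + 24) + (3x + 10)(−2c² − 23cx + 22c − 30x² + 16x + 24); both groups contain (−2c² − 23cx + 22c − 30x² + 16x + 24), so (4c + 3x + 10) is a factor with cofactor −2c² − 23cx + 22c − 30x² + 16x + 24.
The cofactor groups again: −2c² − 23cx + 22c − 30x² + 16x + 24 = −c(2c + 3x + 2) + (−10x + 12)(2c + 3x + 2); both groups contain (2c + 3x + 2), giving −(c + 10x − 12)(2c + 3x + 2).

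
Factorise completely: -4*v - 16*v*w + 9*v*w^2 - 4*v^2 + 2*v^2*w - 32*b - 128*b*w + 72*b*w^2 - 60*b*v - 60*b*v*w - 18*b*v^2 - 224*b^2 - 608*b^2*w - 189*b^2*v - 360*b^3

Group: 5*b*(-72*b^2 - 9*b*v + 8*b*w - 16*b + v*w - 2*v) + (2*v + 9*w + 2)*(-72*b^2 - 9*b*v + 8*b*w - 16*b + v*w - 2*v); both groups contain (-72*b^2 - 9*b*v + 8*b*w - 16*b + v*w - 2*v), so (5*b + 2*v + 9*w + 2) is a factor with cofactor -72*b^2 - 9*b*v + 8*b*w - 16*b + v*w - 2*v.
The cofactor groups again: -72*b^2 - 9*b*v + 8*b*w - 16*b + v*w - 2*v = -9*b*(8*b + v) + (w - 2)*(8*b + v); both groups contain (8*b + v), giving -(9*b - w + 2)*(8*b + v).

-(5*b + 2*v + 9*w + 2)*(8*b + v)*(9*b - w + 2)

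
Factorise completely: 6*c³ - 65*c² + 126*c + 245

(6*c + 7)*(c - 5)*(c - 7)

By the rational root theorem, c = 5 is a root, giving the factor (c - 5) and quotient 6*c² - 35*c - 49.
The remaining quadratic factors as (c - 7)(6*c + 7).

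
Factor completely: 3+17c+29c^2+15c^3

(3c+1)(5c+3)(c+1)

By the rational root theorem, c = -1/3 is a root, so (3c+1) divides it; the quotient is 5c^2+8c+3.
The remaining quadratic factors as (5c+3)(c+1).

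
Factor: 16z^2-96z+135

Need a pair with product 16·135 = 2160 and sum -96: that's -36 and -60.
Split the middle term: 16z^2-36z - 60z+135 = 4z(4z-9) - 15(4z-9).

(4z-15)(4z-9)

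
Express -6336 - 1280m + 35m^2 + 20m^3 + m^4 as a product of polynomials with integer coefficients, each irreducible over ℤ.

Among the possible rational roots, m = -11 is a root, so (m + 11) is a factor; dividing leaves m^3 + 9m^2 - 64m - 576.
Then m = 8 is a root, giving the factor (m - 8) and quotient m^2 + 17m + 72.
The remaining quadratic factors as (m + 8)(m + 9).

(m + 11)(m + 8)(m + 9)(m - 8)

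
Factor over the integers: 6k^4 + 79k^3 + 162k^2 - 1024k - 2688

(2k - 7)(3k + 8)(k + 6)(k + 8)

Trying the rational-root candidates, k = -6 is a root, so (k + 6) divides it; the quotient is 6k^3 + 43k^2 - 96k - 448.
Continuing, k = -8 is a root, so (k + 8) is a factor; dividing leaves 6k^2 - 5k - 56.
The remaining quadratic factors as (2k - 7)(3k + 8).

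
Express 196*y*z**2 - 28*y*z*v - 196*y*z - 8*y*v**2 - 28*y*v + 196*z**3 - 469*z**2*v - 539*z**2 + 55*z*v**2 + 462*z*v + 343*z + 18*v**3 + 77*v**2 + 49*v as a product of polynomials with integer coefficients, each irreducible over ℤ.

(7*z - 2*v - 7)*(4*y + 4*z - 9*v - 7)*(7*z + v)

Group: 7*z*(28*y*z + 4*y*v + 28*z**2 - 59*z*v - 49*z - 9*v**2 - 7*v) + (-2*v - 7)*(28*y*z + 4*y*v + 28*z**2 - 59*z*v - 49*z - 9*v**2 - 7*v); both groups contain (28*y*z + 4*y*v + 28*z**2 - 59*z*v - 49*z - 9*v**2 - 7*v), so (7*z - 2*v - 7) is a factor with cofactor 28*y*z + 4*y*v + 28*z**2 - 59*z*v - 49*z - 9*v**2 - 7*v.
The cofactor groups again: 28*y*z + 4*y*v + 28*z**2 - 59*z*v - 49*z - 9*v**2 - 7*v = 4*y*(7*z + v) + (4*z - 9*v - 7)*(7*z + v); both groups contain (7*z + v), giving (4*y + 4*z - 9*v - 7)*(7*z + v).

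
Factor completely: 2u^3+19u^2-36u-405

Testing divisors of the constant over divisors of the leading coefficient, u = -5 is a root, giving the factor (u+5) and quotient 2u^2+9u-81.
The remaining quadratic factors as (u+9)(2u-9).

(2u-9)(u+5)(u+9)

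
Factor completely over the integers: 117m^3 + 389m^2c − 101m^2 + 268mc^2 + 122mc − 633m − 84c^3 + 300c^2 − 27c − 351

Group: m(117m^2 + 155mc + 250m − 42c^2 + 87c + 117) + (2c − 3)(117m^2 + 155mc + 250m − 42c^2 + 87c + 117); both groups contain (117m^2 + 155mc + 250m − 42c^2 + 87c + 117), so (m + 2c − 3) is a factor with cofactor 117m^2 + 155mc + 250m − 42c^2 + 87c + 117.
The cofactor groups again: 117m^2 + 155mc + 250m − 42c^2 + 87c + 117 = 13m(9m + 14c + 13) + (−3c + 9)(9m + 14c + 13); both groups contain (9m + 14c + 13), giving (13m − 3c + 9)(9m + 14c + 13).

(13m − 3c + 9)(9m + 14c + 13)(m + 2c − 3)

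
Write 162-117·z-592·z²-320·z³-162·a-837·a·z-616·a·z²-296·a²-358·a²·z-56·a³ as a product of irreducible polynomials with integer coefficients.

Group: 2·a·(-28·a²-67·a·z-22·a-40·z²-29·z+18) + (8·z+9)·(-28·a²-67·a·z-22·a-40·z²-29·z+18); both groups contain (-28·a²-67·a·z-22·a-40·z²-29·z+18), so (2·a+8·z+9) is a factor with cofactor -28·a²-67·a·z-22·a-40·z²-29·z+18.
The cofactor groups again: -28·a²-67·a·z-22·a-40·z²-29·z+18 = -4·a·(7·a+8·z+9) + (-5·z+2)·(7·a+8·z+9); both groups contain (7·a+8·z+9), giving -(4·a+5·z-2)·(7·a+8·z+9).

-(2·a+8·z+9)·(4·a+5·z-2)·(7·a+8·z+9)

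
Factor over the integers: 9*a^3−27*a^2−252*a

Pull out the common factor 9*a, then factor the remaining trinomial.

9*a*(a+4)*(a−7)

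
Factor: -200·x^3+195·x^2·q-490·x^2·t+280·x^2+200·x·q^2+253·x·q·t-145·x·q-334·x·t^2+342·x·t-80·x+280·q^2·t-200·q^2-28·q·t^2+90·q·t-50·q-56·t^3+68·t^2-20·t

Group: 8·x·(-25·x^2+40·x·q-55·x·t+35·x+56·q·t-40·q-28·t^2+34·t-10) + (5·q+2·t)·(-25·x^2+40·x·q-55·x·t+35·x+56·q·t-40·q-28·t^2+34·t-10); both groups contain (-25·x^2+40·x·q-55·x·t+35·x+56·q·t-40·q-28·t^2+34·t-10), so (8·x+5·q+2·t) is a factor with cofactor -25·x^2+40·x·q-55·x·t+35·x+56·q·t-40·q-28·t^2+34·t-10.
The cofactor groups again: -25·x^2+40·x·q-55·x·t+35·x+56·q·t-40·q-28·t^2+34·t-10 = -5·x·(5·x+7·t-5) + (8·q-4·t+2)·(5·x+7·t-5); both groups contain (5·x+7·t-5), giving -(5·x-8·q+4·t-2)·(5·x+7·t-5).

-(5·x-8·q+4·t-2)·(8·x+5·q+2·t)·(5·x+7·t-5)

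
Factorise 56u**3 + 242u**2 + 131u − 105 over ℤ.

Trying the rational-root candidates, u = −7/2 is a root, so (2u + 7) is a factor; dividing leaves 28u**2 + 23u − 15.
The remaining quadratic factors as (7u − 3)(4u + 5).

(2u + 7)(4u + 5)(7u − 3)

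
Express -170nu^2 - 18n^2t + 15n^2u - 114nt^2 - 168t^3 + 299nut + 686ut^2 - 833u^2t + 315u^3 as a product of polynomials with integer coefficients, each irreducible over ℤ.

(5u - 6t)(3n - 7u + 7t)(n - 9u + 4t)

Group: 3n(5nu - 6nt - 45u^2 + 74ut - 24t^2) + (-7u + 7t)(5nu - 6nt - 45u^2 + 74ut - 24t^2); both groups contain (5nu - 6nt - 45u^2 + 74ut - 24t^2), so (3n - 7u + 7t) is a factor with cofactor 5nu - 6nt - 45u^2 + 74ut - 24t^2.
The cofactor groups again: 5nu - 6nt - 45u^2 + 74ut - 24t^2 = n(5u - 6t) + (-9u + 4t)(5u - 6t); both groups contain (5u - 6t), giving (n - 9u + 4t)(5u - 6t).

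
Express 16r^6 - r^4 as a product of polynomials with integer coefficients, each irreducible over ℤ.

r^4(4r + 1)(4r - 1)

Every term has a factor of r^4; factoring it out leaves 16r^2 - 1.
Recognize a difference of squares with the parts 4r and 1.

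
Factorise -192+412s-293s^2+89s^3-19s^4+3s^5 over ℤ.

Among the possible rational roots, s = 1 is a root, so (s-1) divides it; the quotient is 3s^4-16s^3+73s^2-220s+192.
Continuing, s = 4/3 is a root, giving the factor (3s-4) and quotient s^3-4s^2+19s-48.
Then s = 3 is a root, so (s-3) divides it; the quotient is s^2-s+16.
The quadratic s^2-s+16 has discriminant -63 < 0 and is irreducible over ℤ.

(3s-4)(s-1)(s-3)(s^2-s+16)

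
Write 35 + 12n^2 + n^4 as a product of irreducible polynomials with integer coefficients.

Substitute u = n^2 to get a quadratic in u, then factor.
n^2 + 5 is irreducible over ℤ (always positive, so no real roots).
n^2 + 7 is irreducible over ℤ (always positive, so no real roots).

(n^2 + 5)(n^2 + 7)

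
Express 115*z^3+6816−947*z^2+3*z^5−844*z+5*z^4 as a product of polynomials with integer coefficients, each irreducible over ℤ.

(3*z+8)*(z−3)*(z−4)*(z^2+6*z+71)

Among the possible rational roots, z = 3 is a root, so (z−3) divides it; the quotient is 3*z^4+14*z^3+157*z^2−476*z−2272.
Continuing, z = 4 is a root, so (z−4) divides it; the quotient is 3*z^3+26*z^2+261*z+568.
Next, z = −8/3 is a root, giving the factor (3*z+8) and quotient z^2+6*z+71.
The quadratic z^2+6*z+71 has discriminant −248 < 0 and is irreducible over ℤ.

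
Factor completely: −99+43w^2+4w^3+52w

Testing divisors of the constant over divisors of the leading coefficient, w = −11/4 is a root, so (4w+11) is a factor; dividing leaves w^2+8w−9.
The remaining quadratic factors as (w−1)(w+9).

(4w+11)(w+9)(w−1)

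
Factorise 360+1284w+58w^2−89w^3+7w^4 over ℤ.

(7w+2)(w+3)(w−10)(w−6)

Testing divisors of the constant over divisors of the leading coefficient, w = 10 is a root, giving the factor (w−10) and quotient 7w^3−19w^2−132w−36.
Then w = −2/7 is a root, giving the factor (7w+2) and quotient w^2−3w−18.
The remaining quadratic factors as (w+3)(w−6).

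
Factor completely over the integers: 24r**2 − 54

6(2r + 3)(2r − 3)

Pull out the common factor 6; 4r**2 − 9 is a difference of squares.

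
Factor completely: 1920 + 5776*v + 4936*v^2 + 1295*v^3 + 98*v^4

(2*v + 15)*(7*v + 4)*(7*v + 8)*(v + 4)

Among the possible rational roots, v = −4 is a root, so (v + 4) is a factor; dividing leaves 98*v^3 + 903*v^2 + 1324*v + 480.
Then v = −8/7 is a root, so (7*v + 8) is a factor; dividing leaves 14*v^2 + 113*v + 60.
The remaining quadratic factors as (7*v + 4)(2*v + 15).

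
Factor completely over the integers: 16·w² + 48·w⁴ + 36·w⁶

Every term has a factor of 4·w²; factoring it out leaves 9·w⁴ + 12·w² + 4.
Recognize a perfect-square trinomial with the parts 3·w² and 2.

4·w²·(3·w² + 2)²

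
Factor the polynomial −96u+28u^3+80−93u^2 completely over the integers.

(4u+5)(7u−4)(u−4)

Trying the rational-root candidates, u = 4/7 is a root, so (7u−4) divides it; the quotient is 4u^2−11u−20.
The remaining quadratic factors as (4u+5)(u−4).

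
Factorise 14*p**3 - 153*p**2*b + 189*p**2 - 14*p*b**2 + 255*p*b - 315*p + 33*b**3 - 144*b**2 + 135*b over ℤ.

Group: 7*p*(2*p**2 - 21*p*b + 27*p - 11*b**2 + 48*b - 45) - 3*b*(2*p**2 - 21*p*b + 27*p - 11*b**2 + 48*b - 45); both groups contain (2*p**2 - 21*p*b + 27*p - 11*b**2 + 48*b - 45), so (7*p - 3*b) is a factor with cofactor 2*p**2 - 21*p*b + 27*p - 11*b**2 + 48*b - 45.
The cofactor groups again: 2*p**2 - 21*p*b + 27*p - 11*b**2 + 48*b - 45 = 2*p*(p - 11*b + 15) + (b - 3)*(p - 11*b + 15); both groups contain (p - 11*b + 15), giving (2*p + b - 3)*(p - 11*b + 15).

(p - 11*b + 15)*(7*p - 3*b)*(2*p + b - 3)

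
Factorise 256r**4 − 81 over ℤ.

(4r + 3)(4r − 3)(16r**2 + 9)

(4r)⁴ − (3)⁴ = ((4r)² − (3)²)((4r)² + (3)²); the first factor splits again, the second (16r**2 + 9) is irreducible.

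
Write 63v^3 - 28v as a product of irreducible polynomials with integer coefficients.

7v(3v + 2)(3v - 2)

Every term has a factor of 7v. Then 9v^2 - 4 = (3v)² − (2)².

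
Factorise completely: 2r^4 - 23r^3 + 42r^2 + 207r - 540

By the rational root theorem, r = 3 is a root, so (r - 3) divides it; the quotient is 2r^3 - 17r^2 - 9r + 180.
Continuing, r = 15/2 is a root, so (2r - 15) divides it; the quotient is r^2 - r - 12.
The remaining quadratic factors as (r + 3)(r - 4).

(2r - 15)(r + 3)(r - 3)(r - 4)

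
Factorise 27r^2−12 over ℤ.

3(3r+2)(3r−2)

Factor out 3, leaving 9r^2−4, which is a difference of two squares.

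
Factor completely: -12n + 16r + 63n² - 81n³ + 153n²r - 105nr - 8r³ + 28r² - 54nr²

-(3n - 2r - 1)(3n - 4r)(9n + r - 4)

Group: 3n(-27n² + 15nr + 21n + 2r² - 7r - 4) - 4r(-27n² + 15nr + 21n + 2r² - 7r - 4); both groups contain (-27n² + 15nr + 21n + 2r² - 7r - 4), so (3n - 4r) is a factor with cofactor -27n² + 15nr + 21n + 2r² - 7r - 4.
The cofactor groups again: -27n² + 15nr + 21n + 2r² - 7r - 4 = -3n(9n + r - 4) + (2r + 1)(9n + r - 4); both groups contain (9n + r - 4), giving -(3n - 2r - 1)(9n + r - 4).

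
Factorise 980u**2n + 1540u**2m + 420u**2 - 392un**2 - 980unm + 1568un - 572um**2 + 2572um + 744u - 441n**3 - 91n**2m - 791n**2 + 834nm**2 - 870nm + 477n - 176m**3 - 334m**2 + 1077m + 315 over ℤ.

Group: 14u(70un + 110um + 30u - 63n**2 - 85nm + 22n + 22m**2 + 83m + 21) + (7n - 8m + 15)(70un + 110um + 30u - 63n**2 - 85nm + 22n + 22m**2 + 83m + 21); both groups contain (70un + 110um + 30u - 63n**2 - 85nm + 22n + 22m**2 + 83m + 21), so (14u + 7n - 8m + 15) is a factor with cofactor 70un + 110um + 30u - 63n**2 - 85nm + 22n + 22m**2 + 83m + 21.
The cofactor groups again: 70un + 110um + 30u - 63n**2 - 85nm + 22n + 22m**2 + 83m + 21 = 7n(10u - 9n + 2m + 7) + (11m + 3)(10u - 9n + 2m + 7); both groups contain (10u - 9n + 2m + 7), giving (7n + 11m + 3)(10u - 9n + 2m + 7).

(14u + 7n - 8m + 15)(7n + 11m + 3)(10u - 9n + 2m + 7)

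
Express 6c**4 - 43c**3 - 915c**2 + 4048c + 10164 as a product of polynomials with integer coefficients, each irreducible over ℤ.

By the rational root theorem, c = -11/6 is a root, so (6c + 11) is a factor; dividing leaves c**3 - 9c**2 - 136c + 924.
Then c = 14 is a root, so (c - 14) divides it; the quotient is c**2 + 5c - 66.
The remaining quadratic factors as (c - 6)(c + 11).

(6c + 11)(c + 11)(c - 14)(c - 6)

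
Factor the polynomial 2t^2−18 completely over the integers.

Every term has a factor of 2. Then t^2−9 = (t)² − (3)².

2(t+3)(t−3)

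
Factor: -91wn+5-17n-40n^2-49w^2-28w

-(7w+5n-1)(7w+8n+5)

Group: -7w(7w+8n+5) + (-5n+1)(7w+8n+5); both groups contain (7w+8n+5).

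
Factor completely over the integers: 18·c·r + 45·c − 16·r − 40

Group as (18·c·r + 45·c) + (−16·r − 40) = 9·c·(2·r + 5) − 8·(2·r + 5).
Both groups share the factor (2·r + 5).

(2·r + 5)·(9·c − 8)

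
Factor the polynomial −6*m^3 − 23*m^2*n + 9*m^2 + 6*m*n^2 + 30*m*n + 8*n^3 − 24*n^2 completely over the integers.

Group: 3*m*(−2*m^2 − 9*m*n + 3*m − 4*n^2 + 12*n) − 2*n*(−2*m^2 − 9*m*n + 3*m − 4*n^2 + 12*n); both groups contain (−2*m^2 − 9*m*n + 3*m − 4*n^2 + 12*n), so (3*m − 2*n) is a factor with cofactor −2*m^2 − 9*m*n + 3*m − 4*n^2 + 12*n.
The cofactor groups again: −2*m^2 − 9*m*n + 3*m − 4*n^2 + 12*n = −2*m*(m + 4*n) + (−n + 3)*(m + 4*n); both groups contain (m + 4*n), giving −(2*m + n − 3)*(m + 4*n).

−(2*m + n − 3)*(3*m − 2*n)*(m + 4*n)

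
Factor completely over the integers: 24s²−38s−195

(4s−15)(6s+13)

Need a pair with product 24·(−195) = −4680 and sum −38: that's 52 and −90.
Split the middle term: 24s²+52s − 90s−195 = 4s(6s+13) − 15(6s+13).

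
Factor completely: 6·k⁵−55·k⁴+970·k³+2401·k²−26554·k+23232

(2·k+11)·(3·k−11)·(k−1)·(k²−10·k+192)

By the rational root theorem, k = 1 is a root, so (k−1) is a factor; dividing leaves 6·k⁴−49·k³+921·k²+3322·k−23232.
Then k = 11/3 is a root, so (3·k−11) divides it; the quotient is 2·k³−9·k²+274·k+2112.
Continuing, k = −11/2 is a root, so (2·k+11) divides it; the quotient is k²−10·k+192.
The quadratic k²−10·k+192 has discriminant −668 < 0 and is irreducible over ℤ.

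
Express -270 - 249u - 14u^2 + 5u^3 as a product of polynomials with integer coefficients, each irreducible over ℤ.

Trying the rational-root candidates, u = -5 is a root, giving the factor (u + 5) and quotient 5u^2 - 39u - 54.
The remaining quadratic factors as (5u + 6)(u - 9).

(5u + 6)(u + 5)(u - 9)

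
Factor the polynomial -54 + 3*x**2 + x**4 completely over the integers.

(x**2 + 9)*(x**2 - 6)

Substitute u = x**2 to get a quadratic in u, then factor.
x**2 - 6 is irreducible over ℤ (6 is not a perfect square).
x**2 + 9 is irreducible over ℤ (sum of squares).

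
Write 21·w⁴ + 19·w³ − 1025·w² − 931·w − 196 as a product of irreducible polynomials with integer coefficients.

By the rational root theorem, w = −1/3 is a root, giving the factor (3·w + 1) and quotient 7·w³ + 4·w² − 343·w − 196.
Continuing, w = 7 is a root, so (w − 7) divides it; the quotient is 7·w² + 53·w + 28.
The remaining quadratic factors as (7·w + 4)(w + 7).

(3·w + 1)·(7·w + 4)·(w + 7)·(w − 7)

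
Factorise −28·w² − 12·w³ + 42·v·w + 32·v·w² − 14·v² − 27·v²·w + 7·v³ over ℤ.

Group: v·(7·v² − 20·v·w − 14·v + 12·w² + 28·w) − w·(7·v² − 20·v·w − 14·v + 12·w² + 28·w); both groups contain (7·v² − 20·v·w − 14·v + 12·w² + 28·w), so (v − w) is a factor with cofactor 7·v² − 20·v·w − 14·v + 12·w² + 28·w.
The cofactor groups again: 7·v² − 20·v·w − 14·v + 12·w² + 28·w = 7·v·(v − 2·w) + (−6·w − 14)·(v − 2·w); both groups contain (v − 2·w), giving (7·v − 6·w − 14)·(v − 2·w).

(7·v − 6·w − 14)·(v − 2·w)·(v − w)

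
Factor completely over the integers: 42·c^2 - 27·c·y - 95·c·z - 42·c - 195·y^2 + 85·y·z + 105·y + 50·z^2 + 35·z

Group: 6·c·(7·c + 13·y - 10·z - 7) + (-15·y - 5·z)·(7·c + 13·y - 10·z - 7); both groups contain (7·c + 13·y - 10·z - 7).

(6·c - 15·y - 5·z)·(7·c + 13·y - 10·z - 7)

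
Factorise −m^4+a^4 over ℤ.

(a+m)*(a−m)*(a^2+m^2)

(a)⁴ − (m)⁴ = ((a)² − (m)²)((a)² + (m)²); the first factor splits again, the second (a^2+m^2) is irreducible.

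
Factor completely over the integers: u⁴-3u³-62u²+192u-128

Trying the rational-root candidates, u = 2 is a root, giving the factor (u-2) and quotient u³-u²-64u+64.
Then u = 1 is a root, giving the factor (u-1) and quotient u²-64.
The remaining quadratic factors as (u-8)(u+8).

(u+8)(u-1)(u-2)(u-8)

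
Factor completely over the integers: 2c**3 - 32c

Every term has a factor of 2c. Then c**2 - 16 = (c)² − (4)².

2c(c + 4)(c - 4)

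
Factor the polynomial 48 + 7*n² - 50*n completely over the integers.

Need a pair with product 7·48 = 336 and sum -50: that's -8 and -42.
Split the middle term: 7*n² - 8*n - 42*n + 48 = n*(7*n - 8) - 6*(7*n - 8).

(7*n - 8)*(n - 6)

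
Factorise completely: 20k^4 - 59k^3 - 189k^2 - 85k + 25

Among the possible rational roots, k = 1/5 is a root, giving the factor (5k - 1) and quotient 4k^3 - 11k^2 - 40k - 25.
Next, k = -1 is a root, so (k + 1) divides it; the quotient is 4k^2 - 15k - 25.
The remaining quadratic factors as (k - 5)(4k + 5).

(4k + 5)(5k - 1)(k + 1)(k - 5)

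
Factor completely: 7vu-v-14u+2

Group as (7vu-v) + (-14u+2) = v(7u-1) - 2(7u-1).
Both groups share the factor (7u-1).

(7u-1)(v-2)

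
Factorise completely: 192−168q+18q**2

Pull out the common factor 6, then factor the remaining trinomial.

6(3q−4)(q−8)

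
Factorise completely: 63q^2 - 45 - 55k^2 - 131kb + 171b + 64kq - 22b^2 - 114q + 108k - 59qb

Group: -5k(11k + 7q + 2b - 15) + (9q - 11b + 3)(11k + 7q + 2b - 15); both groups contain (11k + 7q + 2b - 15).

-(5k - 9q + 11b - 3)(11k + 7q + 2b - 15)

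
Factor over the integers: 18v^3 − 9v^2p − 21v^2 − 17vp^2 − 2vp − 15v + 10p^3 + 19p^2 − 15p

(3v − 2p − 5)(6v − 5p + 3)(v + p)

Group: v(18v^2 − 27vp − 21v + 10p^2 + 19p − 15) + p(18v^2 − 27vp − 21v + 10p^2 + 19p − 15); both groups contain (18v^2 − 27vp − 21v + 10p^2 + 19p − 15), so (v + p) is a factor with cofactor 18v^2 − 27vp − 21v + 10p^2 + 19p − 15.
The cofactor groups again: 18v^2 − 27vp − 21v + 10p^2 + 19p − 15 = 6v(3v − 2p − 5) + (−5p + 3)(3v − 2p − 5); both groups contain (3v − 2p − 5), giving (6v − 5p + 3)(3v − 2p − 5).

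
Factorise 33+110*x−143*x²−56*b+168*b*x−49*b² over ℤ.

−(7*b−11*x+11)*(7*b−13*x−3)

Group: −7*b*(7*b−13*x−3) + (11*x−11)*(7*b−13*x−3); both groups contain (7*b−13*x−3).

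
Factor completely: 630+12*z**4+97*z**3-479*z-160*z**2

By the rational root theorem, z = -7/3 is a root, so (3*z+7) divides it; the quotient is 4*z**3+23*z**2-107*z+90.
Then z = 2 is a root, so (z-2) is a factor; dividing leaves 4*z**2+31*z-45.
The remaining quadratic factors as (z+9)(4*z-5).

(3*z+7)*(4*z-5)*(z+9)*(z-2)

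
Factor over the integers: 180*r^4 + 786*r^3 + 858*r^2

Pull out the common factor 6*r^2, then factor the remaining trinomial.

6*r^2*(5*r + 11)*(6*r + 13)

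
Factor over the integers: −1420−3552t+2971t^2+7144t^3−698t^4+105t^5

(3t+2)(5t+2)(7t−5)(t^2−7t+71)

Among the possible rational roots, t = −2/3 is a root, giving the factor (3t+2) and quotient 35t^4−256t^3+2552t^2−711t−710.
Continuing, t = 5/7 is a root, so (7t−5) divides it; the quotient is 5t^3−33t^2+341t+142.
Then t = −2/5 is a root, so (5t+2) is a factor; dividing leaves t^2−7t+71.
The quadratic t^2−7t+71 has discriminant −235 < 0 and is irreducible over ℤ.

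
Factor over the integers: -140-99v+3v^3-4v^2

Trying the rational-root candidates, v = 7 is a root, so (v-7) divides it; the quotient is 3v^2+17v+20.
The remaining quadratic factors as (v+4)(3v+5).

(3v+5)(v+4)(v-7)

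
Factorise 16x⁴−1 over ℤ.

(2x)⁴ − (1)⁴ = ((2x)² − (1)²)((2x)² + (1)²); the first factor splits again, the second (4x²+1) is irreducible.

(2x+1)(2x−1)(4x²+1)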